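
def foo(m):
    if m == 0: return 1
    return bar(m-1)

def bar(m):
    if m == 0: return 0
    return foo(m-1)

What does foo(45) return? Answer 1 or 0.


foo(45) = bar(44)
bar(44) = foo(43)
foo(43) = bar(42)
bar(42) = foo(41)
foo(41) = bar(40)
bar(40) = foo(39)
foo(39) = bar(38)
bar(38) = foo(37)
foo(37) = bar(36)
bar(36) = foo(35)
foo(35) = bar(34)
bar(34) = foo(33)
foo(33) = bar(32)
bar(32) = foo(31)
foo(31) = bar(30)
bar(30) = foo(29)
foo(29) = bar(28)
bar(28) = foo(27)
foo(27) = bar(26)
bar(26) = foo(25)
foo(25) = bar(24)
bar(24) = foo(23)
foo(23) = bar(22)
bar(22) = foo(21)
foo(21) = bar(20)
bar(20) = foo(19)
foo(19) = bar(18)
bar(18) = foo(17)
foo(17) = bar(16)
bar(16) = foo(15)
foo(15) = bar(14)
bar(14) = foo(13)
foo(13) = bar(12)
bar(12) = foo(11)
foo(11) = bar(10)
bar(10) = foo(9)
foo(9) = bar(8)
bar(8) = foo(7)
foo(7) = bar(6)
bar(6) = foo(5)
foo(5) = bar(4)
bar(4) = foo(3)
foo(3) = bar(2)
bar(2) = foo(1)
foo(1) = bar(0)
bar(0) = 0  (base case)
Result: 0

0


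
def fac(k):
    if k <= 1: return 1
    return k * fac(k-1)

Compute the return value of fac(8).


fac(8)
= 8 * fac(7)
= 8 * 7 * fac(6)
= 8 * 7 * 6 * fac(5)
= 8 * 7 * 6 * 5 * fac(4)
= 8 * 7 * 6 * 5 * 4 * fac(3)
= 8 * 7 * 6 * 5 * 4 * 3 * fac(2)
= 8 * 7 * 6 * 5 * 4 * 3 * 2 * fac(1)
= 8 * 7 * 6 * 5 * 4 * 3 * 2 * 1
= 40320

40320


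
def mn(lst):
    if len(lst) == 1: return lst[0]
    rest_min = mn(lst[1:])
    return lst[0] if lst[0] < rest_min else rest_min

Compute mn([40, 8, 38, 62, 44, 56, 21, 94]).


mn([40, 8, 38, 62, 44, 56, 21, 94]): compare 40 with mn([8, 38, 62, 44, 56, 21, 94])
mn([8, 38, 62, 44, 56, 21, 94]): compare 8 with mn([38, 62, 44, 56, 21, 94])
mn([38, 62, 44, 56, 21, 94]): compare 38 with mn([62, 44, 56, 21, 94])
mn([62, 44, 56, 21, 94]): compare 62 with mn([44, 56, 21, 94])
mn([44, 56, 21, 94]): compare 44 with mn([56, 21, 94])
mn([56, 21, 94]): compare 56 with mn([21, 94])
mn([21, 94]): compare 21 with mn([94])
mn([94]) = 94  (base case)
Compare 21 with 94 -> 21
Compare 56 with 21 -> 21
Compare 44 with 21 -> 21
Compare 62 with 21 -> 21
Compare 38 with 21 -> 21
Compare 8 with 21 -> 8
Compare 40 with 8 -> 8

8


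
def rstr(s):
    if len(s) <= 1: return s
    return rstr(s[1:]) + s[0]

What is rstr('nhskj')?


rstr('nhskj') = rstr('hskj') + 'n'
rstr('hskj') = rstr('skj') + 'h'
rstr('skj') = rstr('kj') + 's'
rstr('kj') = rstr('j') + 'k'
rstr('j') = 'j'  (base case)
Concatenating: 'j' + 'k' + 's' + 'h' + 'n' = 'jkshn'

jkshn


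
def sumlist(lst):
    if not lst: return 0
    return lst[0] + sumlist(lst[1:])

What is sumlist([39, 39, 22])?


sumlist([39, 39, 22]) = 39 + sumlist([39, 22])
sumlist([39, 22]) = 39 + sumlist([22])
sumlist([22]) = 22 + sumlist([])
sumlist([]) = 0  (base case)
Total: 39 + 39 + 22 + 0 = 100

100


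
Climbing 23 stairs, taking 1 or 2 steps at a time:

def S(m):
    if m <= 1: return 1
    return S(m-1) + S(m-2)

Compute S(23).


Building up from base cases:
S(0) = 1
S(1) = 1
S(2) = S(1) + S(0) = 1 + 1 = 2
S(3) = S(2) + S(1) = 2 + 1 = 3
S(4) = S(3) + S(2) = 3 + 2 = 5
S(5) = S(4) + S(3) = 5 + 3 = 8
S(6) = S(5) + S(4) = 8 + 5 = 13
S(7) = S(6) + S(5) = 13 + 8 = 21
S(8) = S(7) + S(6) = 21 + 13 = 34
S(9) = S(8) + S(7) = 34 + 21 = 55
S(10) = S(9) + S(8) = 55 + 34 = 89
S(11) = S(10) + S(9) = 89 + 55 = 144
S(12) = S(11) + S(10) = 144 + 89 = 233
S(13) = S(12) + S(11) = 233 + 144 = 377
S(14) = S(13) + S(12) = 377 + 233 = 610
S(15) = S(14) + S(13) = 610 + 377 = 987
S(16) = S(15) + S(14) = 987 + 610 = 1597
S(17) = S(16) + S(15) = 1597 + 987 = 2584
S(18) = S(17) + S(16) = 2584 + 1597 = 4181
S(19) = S(18) + S(17) = 4181 + 2584 = 6765
S(20) = S(19) + S(18) = 6765 + 4181 = 10946
S(21) = S(20) + S(19) = 10946 + 6765 = 17711
S(22) = S(21) + S(20) = 17711 + 10946 = 28657
S(23) = S(22) + S(21) = 28657 + 17711 = 46368

46368


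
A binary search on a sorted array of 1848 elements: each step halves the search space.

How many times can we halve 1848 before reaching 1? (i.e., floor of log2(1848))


1848 / 2 = 924
924 / 2 = 462
462 / 2 = 231
231 / 2 = 115
115 / 2 = 57
57 / 2 = 28
28 / 2 = 14
14 / 2 = 7
7 / 2 = 3
3 / 2 = 1
Reached 1 after 10 halvings

10


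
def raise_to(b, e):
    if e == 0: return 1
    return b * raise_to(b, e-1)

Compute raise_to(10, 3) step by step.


raise_to(10, 3)
= 10 * raise_to(10, 2)
= 10 * 10 * raise_to(10, 1)
= 10 * 10 * 10 * raise_to(10, 0)
= 10 * 10 * 10 * 1
= 1000

1000


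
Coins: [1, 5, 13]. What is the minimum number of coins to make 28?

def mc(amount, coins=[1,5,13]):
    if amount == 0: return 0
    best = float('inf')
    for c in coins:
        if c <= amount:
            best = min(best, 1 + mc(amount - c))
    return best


Building up with DP:
mc(0) = 0
mc(1) = min(1+mc(0)=1+0=1) = 1
mc(2) = min(1+mc(1)=1+1=2) = 2
mc(3) = min(1+mc(2)=1+2=3) = 3
mc(4) = min(1+mc(3)=1+3=4) = 4
mc(5) = min(1+mc(4)=1+4=5, 1+mc(0)=1+0=1) = 1
mc(6) = min(1+mc(5)=1+1=2, 1+mc(1)=1+1=2) = 2
mc(7) = min(1+mc(6)=1+2=3, 1+mc(2)=1+2=3) = 3
mc(8) = min(1+mc(7)=1+3=4, 1+mc(3)=1+3=4) = 4
mc(9) = min(1+mc(8)=1+4=5, 1+mc(4)=1+4=5) = 5
mc(10) = min(1+mc(9)=1+5=6, 1+mc(5)=1+1=2) = 2
mc(11) = min(1+mc(10)=1+2=3, 1+mc(6)=1+2=3) = 3
mc(12) = min(1+mc(11)=1+3=4, 1+mc(7)=1+3=4) = 4
mc(13) = min(1+mc(12)=1+4=5, 1+mc(8)=1+4=5, 1+mc(0)=1+0=1) = 1
mc(14) = min(1+mc(13)=1+1=2, 1+mc(9)=1+5=6, 1+mc(1)=1+1=2) = 2
mc(15) = min(1+mc(14)=1+2=3, 1+mc(10)=1+2=3, 1+mc(2)=1+2=3) = 3
mc(16) = min(1+mc(15)=1+3=4, 1+mc(11)=1+3=4, 1+mc(3)=1+3=4) = 4
mc(17) = min(1+mc(16)=1+4=5, 1+mc(12)=1+4=5, 1+mc(4)=1+4=5) = 5
mc(18) = min(1+mc(17)=1+5=6, 1+mc(13)=1+1=2, 1+mc(5)=1+1=2) = 2
mc(19) = min(1+mc(18)=1+2=3, 1+mc(14)=1+2=3, 1+mc(6)=1+2=3) = 3
mc(20) = min(1+mc(19)=1+3=4, 1+mc(15)=1+3=4, 1+mc(7)=1+3=4) = 4
mc(21) = min(1+mc(20)=1+4=5, 1+mc(16)=1+4=5, 1+mc(8)=1+4=5) = 5
mc(22) = min(1+mc(21)=1+5=6, 1+mc(17)=1+5=6, 1+mc(9)=1+5=6) = 6
mc(23) = min(1+mc(22)=1+6=7, 1+mc(18)=1+2=3, 1+mc(10)=1+2=3) = 3
mc(24) = min(1+mc(23)=1+3=4, 1+mc(19)=1+3=4, 1+mc(11)=1+3=4) = 4
mc(25) = min(1+mc(24)=1+4=5, 1+mc(20)=1+4=5, 1+mc(12)=1+4=5) = 5
mc(26) = min(1+mc(25)=1+5=6, 1+mc(21)=1+5=6, 1+mc(13)=1+1=2) = 2
mc(27) = min(1+mc(26)=1+2=3, 1+mc(22)=1+6=7, 1+mc(14)=1+2=3) = 3
mc(28) = min(1+mc(27)=1+3=4, 1+mc(23)=1+3=4, 1+mc(15)=1+3=4) = 4

4


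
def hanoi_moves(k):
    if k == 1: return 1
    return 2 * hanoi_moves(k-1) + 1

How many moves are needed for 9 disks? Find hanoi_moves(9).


hanoi_moves(9) = 2 * hanoi_moves(8) + 1
hanoi_moves(8) = 2 * hanoi_moves(7) + 1
hanoi_moves(7) = 2 * hanoi_moves(6) + 1
hanoi_moves(6) = 2 * hanoi_moves(5) + 1
hanoi_moves(5) = 2 * hanoi_moves(4) + 1
hanoi_moves(4) = 2 * hanoi_moves(3) + 1
hanoi_moves(3) = 2 * hanoi_moves(2) + 1
hanoi_moves(2) = 2 * hanoi_moves(1) + 1
hanoi_moves(1) = 1  (base case)
hanoi_moves(2) = 2 * 1 + 1 = 3
hanoi_moves(3) = 2 * 3 + 1 = 7
hanoi_moves(4) = 2 * 7 + 1 = 15
hanoi_moves(5) = 2 * 15 + 1 = 31
hanoi_moves(6) = 2 * 31 + 1 = 63
hanoi_moves(7) = 2 * 63 + 1 = 127
hanoi_moves(8) = 2 * 127 + 1 = 255
hanoi_moves(9) = 2 * 255 + 1 = 511

511


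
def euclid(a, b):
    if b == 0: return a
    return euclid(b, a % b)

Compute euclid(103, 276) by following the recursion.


euclid(103, 276) = euclid(276, 103)
euclid(276, 103) = euclid(103, 70)
euclid(103, 70) = euclid(70, 33)
euclid(70, 33) = euclid(33, 4)
euclid(33, 4) = euclid(4, 1)
euclid(4, 1) = euclid(1, 0)
euclid(1, 0) = 1  (base case)

1


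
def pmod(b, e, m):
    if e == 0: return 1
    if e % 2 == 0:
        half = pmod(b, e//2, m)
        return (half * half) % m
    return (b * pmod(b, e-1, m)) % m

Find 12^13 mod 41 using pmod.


pmod(12, 13, 41): e is odd, compute pmod(12, 12, 41)
  pmod(12, 12, 41): e is even, compute pmod(12, 6, 41)
    pmod(12, 6, 41): e is even, compute pmod(12, 3, 41)
      pmod(12, 3, 41): e is odd, compute pmod(12, 2, 41)
        pmod(12, 2, 41): e is even, compute pmod(12, 1, 41)
          pmod(12, 1, 41): e is odd, compute pmod(12, 0, 41)
          pmod(12, 0, 41) = 1
          (12 * 1) % 41 = 12
        half=12, (12*12) % 41 = 21
      (12 * 21) % 41 = 6
    half=6, (6*6) % 41 = 36
  half=36, (36*36) % 41 = 25
(12 * 25) % 41 = 13

13


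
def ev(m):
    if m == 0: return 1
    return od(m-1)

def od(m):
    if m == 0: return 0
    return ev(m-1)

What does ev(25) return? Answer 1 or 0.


ev(25) = od(24)
od(24) = ev(23)
ev(23) = od(22)
od(22) = ev(21)
ev(21) = od(20)
od(20) = ev(19)
ev(19) = od(18)
od(18) = ev(17)
ev(17) = od(16)
od(16) = ev(15)
ev(15) = od(14)
od(14) = ev(13)
ev(13) = od(12)
od(12) = ev(11)
ev(11) = od(10)
od(10) = ev(9)
ev(9) = od(8)
od(8) = ev(7)
ev(7) = od(6)
od(6) = ev(5)
ev(5) = od(4)
od(4) = ev(3)
ev(3) = od(2)
od(2) = ev(1)
ev(1) = od(0)
od(0) = 0  (base case)
Result: 0

0


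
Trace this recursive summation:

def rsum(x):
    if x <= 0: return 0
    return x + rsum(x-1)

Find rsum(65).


rsum(65)
= 65 + 64 + 63 + 62 + 61 + 60 + 59 + 58 + 57 + 56 + 55 + 54 + 53 + 52 + 51 + 50 + 49 + 48 + 47 + 46 + 45 + 44 + 43 + 42 + 41 + 40 + 39 + 38 + 37 + 36 + 35 + 34 + 33 + 32 + 31 + 30 + 29 + 28 + 27 + 26 + 25 + 24 + 23 + 22 + 21 + 20 + 19 + 18 + 17 + 16 + 15 + 14 + 13 + 12 + 11 + 10 + 9 + 8 + 7 + 6 + 5 + 4 + 3 + 2 + 1 + rsum(0)
= 65 + 64 + 63 + 62 + 61 + 60 + 59 + 58 + 57 + 56 + 55 + 54 + 53 + 52 + 51 + 50 + 49 + 48 + 47 + 46 + 45 + 44 + 43 + 42 + 41 + 40 + 39 + 38 + 37 + 36 + 35 + 34 + 33 + 32 + 31 + 30 + 29 + 28 + 27 + 26 + 25 + 24 + 23 + 22 + 21 + 20 + 19 + 18 + 17 + 16 + 15 + 14 + 13 + 12 + 11 + 10 + 9 + 8 + 7 + 6 + 5 + 4 + 3 + 2 + 1 + 0
= 2145

2145


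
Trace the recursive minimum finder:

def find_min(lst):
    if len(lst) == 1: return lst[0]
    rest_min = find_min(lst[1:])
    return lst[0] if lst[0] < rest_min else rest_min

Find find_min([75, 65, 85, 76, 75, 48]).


find_min([75, 65, 85, 76, 75, 48]): compare 75 with find_min([65, 85, 76, 75, 48])
find_min([65, 85, 76, 75, 48]): compare 65 with find_min([85, 76, 75, 48])
find_min([85, 76, 75, 48]): compare 85 with find_min([76, 75, 48])
find_min([76, 75, 48]): compare 76 with find_min([75, 48])
find_min([75, 48]): compare 75 with find_min([48])
find_min([48]) = 48  (base case)
Compare 75 with 48 -> 48
Compare 76 with 48 -> 48
Compare 85 with 48 -> 48
Compare 65 with 48 -> 48
Compare 75 with 48 -> 48

48


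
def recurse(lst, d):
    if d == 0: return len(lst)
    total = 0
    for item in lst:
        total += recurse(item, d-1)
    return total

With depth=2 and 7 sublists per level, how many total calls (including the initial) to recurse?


At depth 0 (root): 1 call
At depth 1: each of 1 parents calls recurse on 7 children = 7 calls
At depth 2: each of 7 parents calls recurse on 7 children = 49 calls
Total: 1 + 7 + 49 = 57

57


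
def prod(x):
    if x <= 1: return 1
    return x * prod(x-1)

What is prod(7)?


prod(7)
= 7 * prod(6)
= 7 * 6 * prod(5)
= 7 * 6 * 5 * prod(4)
= 7 * 6 * 5 * 4 * prod(3)
= 7 * 6 * 5 * 4 * 3 * prod(2)
= 7 * 6 * 5 * 4 * 3 * 2 * prod(1)
= 7 * 6 * 5 * 4 * 3 * 2 * 1
= 5040

5040


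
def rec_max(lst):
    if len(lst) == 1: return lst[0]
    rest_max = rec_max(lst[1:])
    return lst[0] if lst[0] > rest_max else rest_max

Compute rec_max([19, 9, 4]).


rec_max([19, 9, 4]): compare 19 with rec_max([9, 4])
rec_max([9, 4]): compare 9 with rec_max([4])
rec_max([4]) = 4  (base case)
Compare 9 with 4 -> 9
Compare 19 with 9 -> 19

19


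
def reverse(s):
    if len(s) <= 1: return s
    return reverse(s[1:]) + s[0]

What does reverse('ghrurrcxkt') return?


reverse('ghrurrcxkt') = reverse('hrurrcxkt') + 'g'
reverse('hrurrcxkt') = reverse('rurrcxkt') + 'h'
reverse('rurrcxkt') = reverse('urrcxkt') + 'r'
reverse('urrcxkt') = reverse('rrcxkt') + 'u'
reverse('rrcxkt') = reverse('rcxkt') + 'r'
reverse('rcxkt') = reverse('cxkt') + 'r'
reverse('cxkt') = reverse('xkt') + 'c'
reverse('xkt') = reverse('kt') + 'x'
reverse('kt') = reverse('t') + 'k'
reverse('t') = 't'  (base case)
Concatenating: 't' + 'k' + 'x' + 'c' + 'r' + 'r' + 'u' + 'r' + 'h' + 'g' = 'tkxcrrurhg'

tkxcrrurhg


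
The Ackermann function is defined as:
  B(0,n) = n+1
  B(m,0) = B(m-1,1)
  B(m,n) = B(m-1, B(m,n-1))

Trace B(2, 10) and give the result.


B(2, 10) = B(1, B(2, 9))
  B(2, 9) = B(1, B(2, 8))
    B(2, 8) = B(1, B(2, 7))
      B(2, 7) = B(1, B(2, 6))
        B(2, 6) = B(1, B(2, 5))
          B(2, 5) = B(1, B(2, 4))
          B(2, 4) = B(1, B(2, 3))
          B(2, 3) = B(1, B(2, 2))
          B(2, 2) = B(1, B(2, 1))
          B(2, 1) = B(1, B(2, 0))
          B(2, 0) = B(1, 1)
          B(1, 1) = B(0, B(1, 0))
          B(1, 0) = B(0, 1)
          B(0, 1) = 2
            = B(0, 2)
          B(0, 2) = 3
            = B(1, 3)
          B(1, 3) = B(0, B(1, 2))
          B(1, 2) = B(0, B(1, 1))
          B(1, 1) = B(0, B(1, 0))
          B(1, 0) = B(0, 1)
          B(0, 1) = 2
            = B(0, 2)
          B(0, 2) = 3
            = B(0, 3)
... (trace truncated)
Result: B(2, 10) = 23

23


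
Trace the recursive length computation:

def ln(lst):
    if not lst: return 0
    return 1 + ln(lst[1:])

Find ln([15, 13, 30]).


ln([15, 13, 30]) = 1 + ln([13, 30])
ln([13, 30]) = 1 + ln([30])
ln([30]) = 1 + ln([])
ln([]) = 0  (base case)
Unwinding: 1 + 1 + 1 + 0 = 3

3


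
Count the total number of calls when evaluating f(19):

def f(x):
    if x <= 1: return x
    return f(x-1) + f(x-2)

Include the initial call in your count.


Let C(n) = total calls for f(n)
C(0) = 1, C(1) = 1
C(2) = 1 + C(1) + C(0) = 1 + 1 + 1 = 3
C(3) = 1 + C(2) + C(1) = 1 + 3 + 1 = 5
C(4) = 1 + C(3) + C(2) = 1 + 5 + 3 = 9
C(5) = 1 + C(4) + C(3) = 1 + 9 + 5 = 15
C(6) = 1 + C(5) + C(4) = 1 + 15 + 9 = 25
C(7) = 1 + C(6) + C(5) = 1 + 25 + 15 = 41
C(8) = 1 + C(7) + C(6) = 1 + 41 + 25 = 67
C(9) = 1 + C(8) + C(7) = 1 + 67 + 41 = 109
C(10) = 1 + C(9) + C(8) = 1 + 109 + 67 = 177
C(11) = 1 + C(10) + C(9) = 1 + 177 + 109 = 287
C(12) = 1 + C(11) + C(10) = 1 + 287 + 177 = 465
C(13) = 1 + C(12) + C(11) = 1 + 465 + 287 = 753
C(14) = 1 + C(13) + C(12) = 1 + 753 + 465 = 1219
C(15) = 1 + C(14) + C(13) = 1 + 1219 + 753 = 1973
C(16) = 1 + C(15) + C(14) = 1 + 1973 + 1219 = 3193
C(17) = 1 + C(16) + C(15) = 1 + 3193 + 1973 = 5167
C(18) = 1 + C(17) + C(16) = 1 + 5167 + 3193 = 8361
C(19) = 1 + C(18) + C(17) = 1 + 8361 + 5167 = 13529

13529


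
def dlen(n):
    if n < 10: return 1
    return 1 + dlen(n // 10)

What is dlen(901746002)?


dlen(901746002) = 1 + dlen(90174600)
dlen(90174600) = 1 + dlen(9017460)
dlen(9017460) = 1 + dlen(901746)
dlen(901746) = 1 + dlen(90174)
dlen(90174) = 1 + dlen(9017)
dlen(9017) = 1 + dlen(901)
dlen(901) = 1 + dlen(90)
dlen(90) = 1 + dlen(9)
dlen(9) = 1  (base case: 9 < 10)
Unwinding: 1 + 1 + 1 + 1 + 1 + 1 + 1 + 1 + 1 = 9

9


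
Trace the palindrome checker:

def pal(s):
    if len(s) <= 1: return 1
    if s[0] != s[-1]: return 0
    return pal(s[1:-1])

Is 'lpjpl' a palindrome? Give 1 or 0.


pal('lpjpl'): s[0]='l' == s[-1]='l' -> check pal('pjp')
pal('pjp'): s[0]='p' == s[-1]='p' -> check pal('j')
pal('j'): len <= 1 -> return 1  (base case)
Result: 1 (palindrome)

1


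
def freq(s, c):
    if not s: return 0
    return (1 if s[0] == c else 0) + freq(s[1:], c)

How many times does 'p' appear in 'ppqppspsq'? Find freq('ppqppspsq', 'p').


s[0]='p' == 'p' -> 1
s[0]='p' == 'p' -> 1
s[0]='q' != 'p' -> 0
s[0]='p' == 'p' -> 1
s[0]='p' == 'p' -> 1
s[0]='s' != 'p' -> 0
s[0]='p' == 'p' -> 1
s[0]='s' != 'p' -> 0
s[0]='q' != 'p' -> 0
Sum: 1 + 1 + 0 + 1 + 1 + 0 + 1 + 0 + 0 = 5

5


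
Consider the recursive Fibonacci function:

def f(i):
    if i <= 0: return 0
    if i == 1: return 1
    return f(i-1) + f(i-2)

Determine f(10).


Computing f(10) bottom-up:
f(0) = 0
f(1) = 1
f(2) = f(1) + f(0) = 1 + 0 = 1
f(3) = f(2) + f(1) = 1 + 1 = 2
f(4) = f(3) + f(2) = 2 + 1 = 3
f(5) = f(4) + f(3) = 3 + 2 = 5
f(6) = f(5) + f(4) = 5 + 3 = 8
f(7) = f(6) + f(5) = 8 + 5 = 13
f(8) = f(7) + f(6) = 13 + 8 = 21
f(9) = f(8) + f(7) = 21 + 13 = 34
f(10) = f(9) + f(8) = 34 + 21 = 55

55


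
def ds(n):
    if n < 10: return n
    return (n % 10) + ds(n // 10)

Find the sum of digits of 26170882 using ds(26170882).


ds(26170882) = 2 + ds(2617088)
ds(2617088) = 8 + ds(261708)
ds(261708) = 8 + ds(26170)
ds(26170) = 0 + ds(2617)
ds(2617) = 7 + ds(261)
ds(261) = 1 + ds(26)
ds(26) = 6 + ds(2)
ds(2) = 2  (base case)
Total: 2 + 8 + 8 + 0 + 7 + 1 + 6 + 2 = 34

34


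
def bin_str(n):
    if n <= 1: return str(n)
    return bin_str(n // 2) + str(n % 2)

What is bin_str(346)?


bin_str(346) = bin_str(173) + '0'
bin_str(173) = bin_str(86) + '1'
bin_str(86) = bin_str(43) + '0'
bin_str(43) = bin_str(21) + '1'
bin_str(21) = bin_str(10) + '1'
bin_str(10) = bin_str(5) + '0'
bin_str(5) = bin_str(2) + '1'
bin_str(2) = bin_str(1) + '0'
bin_str(1) = '1'  (base case)
Concatenating: '1' + '0' + '1' + '0' + '1' + '1' + '0' + '1' + '0' = '101011010'

101011010


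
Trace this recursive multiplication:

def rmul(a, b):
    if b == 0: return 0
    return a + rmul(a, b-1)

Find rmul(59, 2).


rmul(59, 2) = 59 + rmul(59, 1)
rmul(59, 1) = 59 + rmul(59, 0)
rmul(59, 0) = 0  (base case)
Total: 59 + 59 + 0 = 118

118


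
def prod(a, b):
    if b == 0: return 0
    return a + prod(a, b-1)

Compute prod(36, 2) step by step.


prod(36, 2) = 36 + prod(36, 1)
prod(36, 1) = 36 + prod(36, 0)
prod(36, 0) = 0  (base case)
Total: 36 + 36 + 0 = 72

72


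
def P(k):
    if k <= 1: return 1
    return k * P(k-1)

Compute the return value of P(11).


P(11)
= 11 * P(10)
= 11 * 10 * P(9)
= 11 * 10 * 9 * P(8)
= 11 * 10 * 9 * 8 * P(7)
= 11 * 10 * 9 * 8 * 7 * P(6)
= 11 * 10 * 9 * 8 * 7 * 6 * P(5)
= 11 * 10 * 9 * 8 * 7 * 6 * 5 * P(4)
= 11 * 10 * 9 * 8 * 7 * 6 * 5 * 4 * P(3)
= 11 * 10 * 9 * 8 * 7 * 6 * 5 * 4 * 3 * P(2)
= 11 * 10 * 9 * 8 * 7 * 6 * 5 * 4 * 3 * 2 * P(1)
= 11 * 10 * 9 * 8 * 7 * 6 * 5 * 4 * 3 * 2 * 1
= 39916800

39916800


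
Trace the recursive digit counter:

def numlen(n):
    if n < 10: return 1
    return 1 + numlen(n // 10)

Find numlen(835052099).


numlen(835052099) = 1 + numlen(83505209)
numlen(83505209) = 1 + numlen(8350520)
numlen(8350520) = 1 + numlen(835052)
numlen(835052) = 1 + numlen(83505)
numlen(83505) = 1 + numlen(8350)
numlen(8350) = 1 + numlen(835)
numlen(835) = 1 + numlen(83)
numlen(83) = 1 + numlen(8)
numlen(8) = 1  (base case: 8 < 10)
Unwinding: 1 + 1 + 1 + 1 + 1 + 1 + 1 + 1 + 1 = 9

9


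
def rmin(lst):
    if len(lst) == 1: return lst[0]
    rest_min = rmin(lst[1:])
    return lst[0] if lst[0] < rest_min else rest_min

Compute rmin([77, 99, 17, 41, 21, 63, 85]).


rmin([77, 99, 17, 41, 21, 63, 85]): compare 77 with rmin([99, 17, 41, 21, 63, 85])
rmin([99, 17, 41, 21, 63, 85]): compare 99 with rmin([17, 41, 21, 63, 85])
rmin([17, 41, 21, 63, 85]): compare 17 with rmin([41, 21, 63, 85])
rmin([41, 21, 63, 85]): compare 41 with rmin([21, 63, 85])
rmin([21, 63, 85]): compare 21 with rmin([63, 85])
rmin([63, 85]): compare 63 with rmin([85])
rmin([85]) = 85  (base case)
Compare 63 with 85 -> 63
Compare 21 with 63 -> 21
Compare 41 with 21 -> 21
Compare 17 with 21 -> 17
Compare 99 with 17 -> 17
Compare 77 with 17 -> 17

17


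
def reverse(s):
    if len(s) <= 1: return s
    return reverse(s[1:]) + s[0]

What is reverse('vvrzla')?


reverse('vvrzla') = reverse('vrzla') + 'v'
reverse('vrzla') = reverse('rzla') + 'v'
reverse('rzla') = reverse('zla') + 'r'
reverse('zla') = reverse('la') + 'z'
reverse('la') = reverse('a') + 'l'
reverse('a') = 'a'  (base case)
Concatenating: 'a' + 'l' + 'z' + 'r' + 'v' + 'v' = 'alzrvv'

alzrvv


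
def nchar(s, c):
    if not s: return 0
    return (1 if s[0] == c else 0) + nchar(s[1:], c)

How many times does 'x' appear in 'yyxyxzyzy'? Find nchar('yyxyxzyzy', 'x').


s[0]='y' != 'x' -> 0
s[0]='y' != 'x' -> 0
s[0]='x' == 'x' -> 1
s[0]='y' != 'x' -> 0
s[0]='x' == 'x' -> 1
s[0]='z' != 'x' -> 0
s[0]='y' != 'x' -> 0
s[0]='z' != 'x' -> 0
s[0]='y' != 'x' -> 0
Sum: 0 + 0 + 1 + 0 + 1 + 0 + 0 + 0 + 0 = 2

2


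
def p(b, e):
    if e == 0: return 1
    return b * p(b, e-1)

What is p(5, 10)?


p(5, 10)
= 5 * p(5, 9)
= 5 * 5 * p(5, 8)
= 5 * 5 * 5 * p(5, 7)
= 5 * 5 * 5 * 5 * p(5, 6)
= 5 * 5 * 5 * 5 * 5 * p(5, 5)
= 5 * 5 * 5 * 5 * 5 * 5 * p(5, 4)
= 5 * 5 * 5 * 5 * 5 * 5 * 5 * p(5, 3)
= 5 * 5 * 5 * 5 * 5 * 5 * 5 * 5 * p(5, 2)
= 5 * 5 * 5 * 5 * 5 * 5 * 5 * 5 * 5 * p(5, 1)
= 5 * 5 * 5 * 5 * 5 * 5 * 5 * 5 * 5 * 5 * p(5, 0)
= 5 * 5 * 5 * 5 * 5 * 5 * 5 * 5 * 5 * 5 * 1
= 9765625

9765625


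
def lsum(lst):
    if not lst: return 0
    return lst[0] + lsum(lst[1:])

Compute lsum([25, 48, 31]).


lsum([25, 48, 31]) = 25 + lsum([48, 31])
lsum([48, 31]) = 48 + lsum([31])
lsum([31]) = 31 + lsum([])
lsum([]) = 0  (base case)
Total: 25 + 48 + 31 + 0 = 104

104


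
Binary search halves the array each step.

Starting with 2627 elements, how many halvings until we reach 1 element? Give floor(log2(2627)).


2627 / 2 = 1313
1313 / 2 = 656
656 / 2 = 328
328 / 2 = 164
164 / 2 = 82
82 / 2 = 41
41 / 2 = 20
20 / 2 = 10
10 / 2 = 5
5 / 2 = 2
2 / 2 = 1
Reached 1 after 11 halvings

11


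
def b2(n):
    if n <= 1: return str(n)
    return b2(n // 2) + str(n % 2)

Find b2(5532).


b2(5532) = b2(2766) + '0'
b2(2766) = b2(1383) + '0'
b2(1383) = b2(691) + '1'
b2(691) = b2(345) + '1'
b2(345) = b2(172) + '1'
b2(172) = b2(86) + '0'
b2(86) = b2(43) + '0'
b2(43) = b2(21) + '1'
b2(21) = b2(10) + '1'
b2(10) = b2(5) + '0'
b2(5) = b2(2) + '1'
b2(2) = b2(1) + '0'
b2(1) = '1'  (base case)
Concatenating: '1' + '0' + '1' + '0' + '1' + '1' + '0' + '0' + '1' + '1' + '1' + '0' + '0' = '1010110011100'

1010110011100


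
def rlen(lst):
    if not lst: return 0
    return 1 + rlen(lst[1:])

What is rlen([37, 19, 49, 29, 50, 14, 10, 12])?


rlen([37, 19, 49, 29, 50, 14, 10, 12]) = 1 + rlen([19, 49, 29, 50, 14, 10, 12])
rlen([19, 49, 29, 50, 14, 10, 12]) = 1 + rlen([49, 29, 50, 14, 10, 12])
rlen([49, 29, 50, 14, 10, 12]) = 1 + rlen([29, 50, 14, 10, 12])
rlen([29, 50, 14, 10, 12]) = 1 + rlen([50, 14, 10, 12])
rlen([50, 14, 10, 12]) = 1 + rlen([14, 10, 12])
rlen([14, 10, 12]) = 1 + rlen([10, 12])
rlen([10, 12]) = 1 + rlen([12])
rlen([12]) = 1 + rlen([])
rlen([]) = 0  (base case)
Unwinding: 1 + 1 + 1 + 1 + 1 + 1 + 1 + 1 + 0 = 8

8


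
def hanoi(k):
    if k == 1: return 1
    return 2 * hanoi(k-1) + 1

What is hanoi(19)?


hanoi(19) = 2 * hanoi(18) + 1
hanoi(18) = 2 * hanoi(17) + 1
hanoi(17) = 2 * hanoi(16) + 1
hanoi(16) = 2 * hanoi(15) + 1
hanoi(15) = 2 * hanoi(14) + 1
hanoi(14) = 2 * hanoi(13) + 1
hanoi(13) = 2 * hanoi(12) + 1
hanoi(12) = 2 * hanoi(11) + 1
hanoi(11) = 2 * hanoi(10) + 1
hanoi(10) = 2 * hanoi(9) + 1
hanoi(9) = 2 * hanoi(8) + 1
hanoi(8) = 2 * hanoi(7) + 1
hanoi(7) = 2 * hanoi(6) + 1
hanoi(6) = 2 * hanoi(5) + 1
hanoi(5) = 2 * hanoi(4) + 1
hanoi(4) = 2 * hanoi(3) + 1
hanoi(3) = 2 * hanoi(2) + 1
hanoi(2) = 2 * hanoi(1) + 1
hanoi(1) = 1  (base case)
hanoi(2) = 2 * 1 + 1 = 3
hanoi(3) = 2 * 3 + 1 = 7
hanoi(4) = 2 * 7 + 1 = 15
hanoi(5) = 2 * 15 + 1 = 31
hanoi(6) = 2 * 31 + 1 = 63
hanoi(7) = 2 * 63 + 1 = 127
hanoi(8) = 2 * 127 + 1 = 255
hanoi(9) = 2 * 255 + 1 = 511
hanoi(10) = 2 * 511 + 1 = 1023
hanoi(11) = 2 * 1023 + 1 = 2047
hanoi(12) = 2 * 2047 + 1 = 4095
hanoi(13) = 2 * 4095 + 1 = 8191
hanoi(14) = 2 * 8191 + 1 = 16383
hanoi(15) = 2 * 16383 + 1 = 32767
hanoi(16) = 2 * 32767 + 1 = 65535
hanoi(17) = 2 * 65535 + 1 = 131071
hanoi(18) = 2 * 131071 + 1 = 262143
hanoi(19) = 2 * 262143 + 1 = 524287

524287


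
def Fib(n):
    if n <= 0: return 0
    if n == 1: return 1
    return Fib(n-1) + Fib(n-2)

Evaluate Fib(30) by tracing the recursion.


Computing Fib(30) bottom-up:
Fib(0) = 0
Fib(1) = 1
Fib(2) = Fib(1) + Fib(0) = 1 + 0 = 1
Fib(3) = Fib(2) + Fib(1) = 1 + 1 = 2
Fib(4) = Fib(3) + Fib(2) = 2 + 1 = 3
Fib(5) = Fib(4) + Fib(3) = 3 + 2 = 5
Fib(6) = Fib(5) + Fib(4) = 5 + 3 = 8
Fib(7) = Fib(6) + Fib(5) = 8 + 5 = 13
Fib(8) = Fib(7) + Fib(6) = 13 + 8 = 21
Fib(9) = Fib(8) + Fib(7) = 21 + 13 = 34
Fib(10) = Fib(9) + Fib(8) = 34 + 21 = 55
Fib(11) = Fib(10) + Fib(9) = 55 + 34 = 89
Fib(12) = Fib(11) + Fib(10) = 89 + 55 = 144
Fib(13) = Fib(12) + Fib(11) = 144 + 89 = 233
Fib(14) = Fib(13) + Fib(12) = 233 + 144 = 377
Fib(15) = Fib(14) + Fib(13) = 377 + 233 = 610
Fib(16) = Fib(15) + Fib(14) = 610 + 377 = 987
Fib(17) = Fib(16) + Fib(15) = 987 + 610 = 1597
Fib(18) = Fib(17) + Fib(16) = 1597 + 987 = 2584
Fib(19) = Fib(18) + Fib(17) = 2584 + 1597 = 4181
Fib(20) = Fib(19) + Fib(18) = 4181 + 2584 = 6765
Fib(21) = Fib(20) + Fib(19) = 6765 + 4181 = 10946
Fib(22) = Fib(21) + Fib(20) = 10946 + 6765 = 17711
Fib(23) = Fib(22) + Fib(21) = 17711 + 10946 = 28657
Fib(24) = Fib(23) + Fib(22) = 28657 + 17711 = 46368
Fib(25) = Fib(24) + Fib(23) = 46368 + 28657 = 75025
Fib(26) = Fib(25) + Fib(24) = 75025 + 46368 = 121393
Fib(27) = Fib(26) + Fib(25) = 121393 + 75025 = 196418
Fib(28) = Fib(27) + Fib(26) = 196418 + 121393 = 317811
Fib(29) = Fib(28) + Fib(27) = 317811 + 196418 = 514229
Fib(30) = Fib(29) + Fib(28) = 514229 + 317811 = 832040

832040


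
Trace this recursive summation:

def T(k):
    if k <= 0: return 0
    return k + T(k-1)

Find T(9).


T(9)
= 9 + 8 + 7 + 6 + 5 + 4 + 3 + 2 + 1 + T(0)
= 9 + 8 + 7 + 6 + 5 + 4 + 3 + 2 + 1 + 0
= 45

45


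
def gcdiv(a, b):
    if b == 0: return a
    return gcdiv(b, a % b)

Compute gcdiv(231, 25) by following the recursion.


gcdiv(231, 25) = gcdiv(25, 6)
gcdiv(25, 6) = gcdiv(6, 1)
gcdiv(6, 1) = gcdiv(1, 0)
gcdiv(1, 0) = 1  (base case)

1


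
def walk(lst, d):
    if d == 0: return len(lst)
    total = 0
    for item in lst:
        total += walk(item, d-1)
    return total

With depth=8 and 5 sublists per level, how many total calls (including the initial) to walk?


At depth 0 (root): 1 call
At depth 1: each of 1 parents calls walk on 5 children = 5 calls
At depth 2: each of 5 parents calls walk on 5 children = 25 calls
At depth 3: each of 25 parents calls walk on 5 children = 125 calls
At depth 4: each of 125 parents calls walk on 5 children = 625 calls
At depth 5: each of 625 parents calls walk on 5 children = 3125 calls
At depth 6: each of 3125 parents calls walk on 5 children = 15625 calls
At depth 7: each of 15625 parents calls walk on 5 children = 78125 calls
At depth 8: each of 78125 parents calls walk on 5 children = 390625 calls
Total: 1 + 5 + 25 + 125 + 625 + 3125 + 15625 + 78125 + 390625 = 488281

488281


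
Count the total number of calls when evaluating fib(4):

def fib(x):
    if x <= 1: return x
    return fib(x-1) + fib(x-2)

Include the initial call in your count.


Let C(n) = total calls for fib(n)
C(0) = 1, C(1) = 1
C(2) = 1 + C(1) + C(0) = 1 + 1 + 1 = 3
C(3) = 1 + C(2) + C(1) = 1 + 3 + 1 = 5
C(4) = 1 + C(3) + C(2) = 1 + 5 + 3 = 9

9


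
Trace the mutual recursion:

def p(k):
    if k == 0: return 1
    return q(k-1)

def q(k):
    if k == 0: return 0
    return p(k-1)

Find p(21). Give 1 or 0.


p(21) = q(20)
q(20) = p(19)
p(19) = q(18)
q(18) = p(17)
p(17) = q(16)
q(16) = p(15)
p(15) = q(14)
q(14) = p(13)
p(13) = q(12)
q(12) = p(11)
p(11) = q(10)
q(10) = p(9)
p(9) = q(8)
q(8) = p(7)
p(7) = q(6)
q(6) = p(5)
p(5) = q(4)
q(4) = p(3)
p(3) = q(2)
q(2) = p(1)
p(1) = q(0)
q(0) = 0  (base case)
Result: 0

0


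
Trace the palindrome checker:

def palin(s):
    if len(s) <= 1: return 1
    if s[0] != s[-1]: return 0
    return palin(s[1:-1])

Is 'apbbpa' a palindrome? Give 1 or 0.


palin('apbbpa'): s[0]='a' == s[-1]='a' -> check palin('pbbp')
palin('pbbp'): s[0]='p' == s[-1]='p' -> check palin('bb')
palin('bb'): s[0]='b' == s[-1]='b' -> check palin('')
palin(''): len <= 1 -> return 1  (base case)
Result: 1 (palindrome)

1


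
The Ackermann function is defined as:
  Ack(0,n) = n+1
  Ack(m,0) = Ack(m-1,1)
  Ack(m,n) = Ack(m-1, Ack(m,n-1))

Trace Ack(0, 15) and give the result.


Ack(0, 15) = 16
Result: Ack(0, 15) = 16

16


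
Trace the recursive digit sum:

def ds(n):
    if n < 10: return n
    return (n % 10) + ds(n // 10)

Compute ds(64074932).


ds(64074932) = 2 + ds(6407493)
ds(6407493) = 3 + ds(640749)
ds(640749) = 9 + ds(64074)
ds(64074) = 4 + ds(6407)
ds(6407) = 7 + ds(640)
ds(640) = 0 + ds(64)
ds(64) = 4 + ds(6)
ds(6) = 6  (base case)
Total: 2 + 3 + 9 + 4 + 7 + 0 + 4 + 6 = 35

35


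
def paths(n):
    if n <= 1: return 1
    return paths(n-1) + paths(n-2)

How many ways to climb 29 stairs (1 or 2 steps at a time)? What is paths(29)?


Building up from base cases:
paths(0) = 1
paths(1) = 1
paths(2) = paths(1) + paths(0) = 1 + 1 = 2
paths(3) = paths(2) + paths(1) = 2 + 1 = 3
paths(4) = paths(3) + paths(2) = 3 + 2 = 5
paths(5) = paths(4) + paths(3) = 5 + 3 = 8
paths(6) = paths(5) + paths(4) = 8 + 5 = 13
paths(7) = paths(6) + paths(5) = 13 + 8 = 21
paths(8) = paths(7) + paths(6) = 21 + 13 = 34
paths(9) = paths(8) + paths(7) = 34 + 21 = 55
paths(10) = paths(9) + paths(8) = 55 + 34 = 89
paths(11) = paths(10) + paths(9) = 89 + 55 = 144
paths(12) = paths(11) + paths(10) = 144 + 89 = 233
paths(13) = paths(12) + paths(11) = 233 + 144 = 377
paths(14) = paths(13) + paths(12) = 377 + 233 = 610
paths(15) = paths(14) + paths(13) = 610 + 377 = 987
paths(16) = paths(15) + paths(14) = 987 + 610 = 1597
paths(17) = paths(16) + paths(15) = 1597 + 987 = 2584
paths(18) = paths(17) + paths(16) = 2584 + 1597 = 4181
paths(19) = paths(18) + paths(17) = 4181 + 2584 = 6765
paths(20) = paths(19) + paths(18) = 6765 + 4181 = 10946
paths(21) = paths(20) + paths(19) = 10946 + 6765 = 17711
paths(22) = paths(21) + paths(20) = 17711 + 10946 = 28657
paths(23) = paths(22) + paths(21) = 28657 + 17711 = 46368
paths(24) = paths(23) + paths(22) = 46368 + 28657 = 75025
paths(25) = paths(24) + paths(23) = 75025 + 46368 = 121393
paths(26) = paths(25) + paths(24) = 121393 + 75025 = 196418
paths(27) = paths(26) + paths(25) = 196418 + 121393 = 317811
paths(28) = paths(27) + paths(26) = 317811 + 196418 = 514229
paths(29) = paths(28) + paths(27) = 514229 + 317811 = 832040

832040


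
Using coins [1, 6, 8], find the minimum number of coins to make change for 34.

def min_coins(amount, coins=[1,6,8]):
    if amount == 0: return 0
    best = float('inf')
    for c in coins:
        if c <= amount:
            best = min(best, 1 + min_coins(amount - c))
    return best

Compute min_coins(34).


Building up with DP:
min_coins(0) = 0
min_coins(1) = min(1+min_coins(0)=1+0=1) = 1
min_coins(2) = min(1+min_coins(1)=1+1=2) = 2
min_coins(3) = min(1+min_coins(2)=1+2=3) = 3
min_coins(4) = min(1+min_coins(3)=1+3=4) = 4
min_coins(5) = min(1+min_coins(4)=1+4=5) = 5
min_coins(6) = min(1+min_coins(5)=1+5=6, 1+min_coins(0)=1+0=1) = 1
min_coins(7) = min(1+min_coins(6)=1+1=2, 1+min_coins(1)=1+1=2) = 2
min_coins(8) = min(1+min_coins(7)=1+2=3, 1+min_coins(2)=1+2=3, 1+min_coins(0)=1+0=1) = 1
min_coins(9) = min(1+min_coins(8)=1+1=2, 1+min_coins(3)=1+3=4, 1+min_coins(1)=1+1=2) = 2
min_coins(10) = min(1+min_coins(9)=1+2=3, 1+min_coins(4)=1+4=5, 1+min_coins(2)=1+2=3) = 3
min_coins(11) = min(1+min_coins(10)=1+3=4, 1+min_coins(5)=1+5=6, 1+min_coins(3)=1+3=4) = 4
min_coins(12) = min(1+min_coins(11)=1+4=5, 1+min_coins(6)=1+1=2, 1+min_coins(4)=1+4=5) = 2
min_coins(13) = min(1+min_coins(12)=1+2=3, 1+min_coins(7)=1+2=3, 1+min_coins(5)=1+5=6) = 3
min_coins(14) = min(1+min_coins(13)=1+3=4, 1+min_coins(8)=1+1=2, 1+min_coins(6)=1+1=2) = 2
min_coins(15) = min(1+min_coins(14)=1+2=3, 1+min_coins(9)=1+2=3, 1+min_coins(7)=1+2=3) = 3
min_coins(16) = min(1+min_coins(15)=1+3=4, 1+min_coins(10)=1+3=4, 1+min_coins(8)=1+1=2) = 2
min_coins(17) = min(1+min_coins(16)=1+2=3, 1+min_coins(11)=1+4=5, 1+min_coins(9)=1+2=3) = 3
min_coins(18) = min(1+min_coins(17)=1+3=4, 1+min_coins(12)=1+2=3, 1+min_coins(10)=1+3=4) = 3
min_coins(19) = min(1+min_coins(18)=1+3=4, 1+min_coins(13)=1+3=4, 1+min_coins(11)=1+4=5) = 4
min_coins(20) = min(1+min_coins(19)=1+4=5, 1+min_coins(14)=1+2=3, 1+min_coins(12)=1+2=3) = 3
min_coins(21) = min(1+min_coins(20)=1+3=4, 1+min_coins(15)=1+3=4, 1+min_coins(13)=1+3=4) = 4
min_coins(22) = min(1+min_coins(21)=1+4=5, 1+min_coins(16)=1+2=3, 1+min_coins(14)=1+2=3) = 3
min_coins(23) = min(1+min_coins(22)=1+3=4, 1+min_coins(17)=1+3=4, 1+min_coins(15)=1+3=4) = 4
min_coins(24) = min(1+min_coins(23)=1+4=5, 1+min_coins(18)=1+3=4, 1+min_coins(16)=1+2=3) = 3
min_coins(25) = min(1+min_coins(24)=1+3=4, 1+min_coins(19)=1+4=5, 1+min_coins(17)=1+3=4) = 4
min_coins(26) = min(1+min_coins(25)=1+4=5, 1+min_coins(20)=1+3=4, 1+min_coins(18)=1+3=4) = 4
min_coins(27) = min(1+min_coins(26)=1+4=5, 1+min_coins(21)=1+4=5, 1+min_coins(19)=1+4=5) = 5
min_coins(28) = min(1+min_coins(27)=1+5=6, 1+min_coins(22)=1+3=4, 1+min_coins(20)=1+3=4) = 4
min_coins(29) = min(1+min_coins(28)=1+4=5, 1+min_coins(23)=1+4=5, 1+min_coins(21)=1+4=5) = 5
min_coins(30) = min(1+min_coins(29)=1+5=6, 1+min_coins(24)=1+3=4, 1+min_coins(22)=1+3=4) = 4
min_coins(31) = min(1+min_coins(30)=1+4=5, 1+min_coins(25)=1+4=5, 1+min_coins(23)=1+4=5) = 5
min_coins(32) = min(1+min_coins(31)=1+5=6, 1+min_coins(26)=1+4=5, 1+min_coins(24)=1+3=4) = 4
min_coins(33) = min(1+min_coins(32)=1+4=5, 1+min_coins(27)=1+5=6, 1+min_coins(25)=1+4=5) = 5
min_coins(34) = min(1+min_coins(33)=1+5=6, 1+min_coins(28)=1+4=5, 1+min_coins(26)=1+4=5) = 5

5


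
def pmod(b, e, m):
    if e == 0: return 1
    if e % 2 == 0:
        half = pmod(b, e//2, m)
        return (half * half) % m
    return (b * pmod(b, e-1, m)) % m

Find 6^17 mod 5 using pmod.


pmod(6, 17, 5): e is odd, compute pmod(6, 16, 5)
  pmod(6, 16, 5): e is even, compute pmod(6, 8, 5)
    pmod(6, 8, 5): e is even, compute pmod(6, 4, 5)
      pmod(6, 4, 5): e is even, compute pmod(6, 2, 5)
        pmod(6, 2, 5): e is even, compute pmod(6, 1, 5)
          pmod(6, 1, 5): e is odd, compute pmod(6, 0, 5)
          pmod(6, 0, 5) = 1
          (6 * 1) % 5 = 1
        half=1, (1*1) % 5 = 1
      half=1, (1*1) % 5 = 1
    half=1, (1*1) % 5 = 1
  half=1, (1*1) % 5 = 1
(6 * 1) % 5 = 1

1


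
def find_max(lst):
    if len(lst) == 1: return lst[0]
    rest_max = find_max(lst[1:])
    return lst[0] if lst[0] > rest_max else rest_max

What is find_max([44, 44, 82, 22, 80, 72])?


find_max([44, 44, 82, 22, 80, 72]): compare 44 with find_max([44, 82, 22, 80, 72])
find_max([44, 82, 22, 80, 72]): compare 44 with find_max([82, 22, 80, 72])
find_max([82, 22, 80, 72]): compare 82 with find_max([22, 80, 72])
find_max([22, 80, 72]): compare 22 with find_max([80, 72])
find_max([80, 72]): compare 80 with find_max([72])
find_max([72]) = 72  (base case)
Compare 80 with 72 -> 80
Compare 22 with 80 -> 80
Compare 82 with 80 -> 82
Compare 44 with 82 -> 82
Compare 44 with 82 -> 82

82


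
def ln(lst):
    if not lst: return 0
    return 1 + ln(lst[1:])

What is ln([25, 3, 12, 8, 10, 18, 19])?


ln([25, 3, 12, 8, 10, 18, 19]) = 1 + ln([3, 12, 8, 10, 18, 19])
ln([3, 12, 8, 10, 18, 19]) = 1 + ln([12, 8, 10, 18, 19])
ln([12, 8, 10, 18, 19]) = 1 + ln([8, 10, 18, 19])
ln([8, 10, 18, 19]) = 1 + ln([10, 18, 19])
ln([10, 18, 19]) = 1 + ln([18, 19])
ln([18, 19]) = 1 + ln([19])
ln([19]) = 1 + ln([])
ln([]) = 0  (base case)
Unwinding: 1 + 1 + 1 + 1 + 1 + 1 + 1 + 0 = 7

7


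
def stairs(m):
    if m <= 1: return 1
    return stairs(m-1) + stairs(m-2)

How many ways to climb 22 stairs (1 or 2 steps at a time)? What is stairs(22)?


Building up from base cases:
stairs(0) = 1
stairs(1) = 1
stairs(2) = stairs(1) + stairs(0) = 1 + 1 = 2
stairs(3) = stairs(2) + stairs(1) = 2 + 1 = 3
stairs(4) = stairs(3) + stairs(2) = 3 + 2 = 5
stairs(5) = stairs(4) + stairs(3) = 5 + 3 = 8
stairs(6) = stairs(5) + stairs(4) = 8 + 5 = 13
stairs(7) = stairs(6) + stairs(5) = 13 + 8 = 21
stairs(8) = stairs(7) + stairs(6) = 21 + 13 = 34
stairs(9) = stairs(8) + stairs(7) = 34 + 21 = 55
stairs(10) = stairs(9) + stairs(8) = 55 + 34 = 89
stairs(11) = stairs(10) + stairs(9) = 89 + 55 = 144
stairs(12) = stairs(11) + stairs(10) = 144 + 89 = 233
stairs(13) = stairs(12) + stairs(11) = 233 + 144 = 377
stairs(14) = stairs(13) + stairs(12) = 377 + 233 = 610
stairs(15) = stairs(14) + stairs(13) = 610 + 377 = 987
stairs(16) = stairs(15) + stairs(14) = 987 + 610 = 1597
stairs(17) = stairs(16) + stairs(15) = 1597 + 987 = 2584
stairs(18) = stairs(17) + stairs(16) = 2584 + 1597 = 4181
stairs(19) = stairs(18) + stairs(17) = 4181 + 2584 = 6765
stairs(20) = stairs(19) + stairs(18) = 6765 + 4181 = 10946
stairs(21) = stairs(20) + stairs(19) = 10946 + 6765 = 17711
stairs(22) = stairs(21) + stairs(20) = 17711 + 10946 = 28657

28657


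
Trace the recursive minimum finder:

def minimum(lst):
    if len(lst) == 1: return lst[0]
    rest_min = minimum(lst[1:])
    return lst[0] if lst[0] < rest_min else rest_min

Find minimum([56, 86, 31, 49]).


minimum([56, 86, 31, 49]): compare 56 with minimum([86, 31, 49])
minimum([86, 31, 49]): compare 86 with minimum([31, 49])
minimum([31, 49]): compare 31 with minimum([49])
minimum([49]) = 49  (base case)
Compare 31 with 49 -> 31
Compare 86 with 31 -> 31
Compare 56 with 31 -> 31

31


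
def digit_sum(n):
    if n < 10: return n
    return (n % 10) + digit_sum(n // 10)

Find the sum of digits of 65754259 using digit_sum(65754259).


digit_sum(65754259) = 9 + digit_sum(6575425)
digit_sum(6575425) = 5 + digit_sum(657542)
digit_sum(657542) = 2 + digit_sum(65754)
digit_sum(65754) = 4 + digit_sum(6575)
digit_sum(6575) = 5 + digit_sum(657)
digit_sum(657) = 7 + digit_sum(65)
digit_sum(65) = 5 + digit_sum(6)
digit_sum(6) = 6  (base case)
Total: 9 + 5 + 2 + 4 + 5 + 7 + 5 + 6 = 43

43


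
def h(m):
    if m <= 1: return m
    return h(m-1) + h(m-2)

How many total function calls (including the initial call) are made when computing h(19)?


Let C(n) = total calls for h(n)
C(0) = 1, C(1) = 1
C(2) = 1 + C(1) + C(0) = 1 + 1 + 1 = 3
C(3) = 1 + C(2) + C(1) = 1 + 3 + 1 = 5
C(4) = 1 + C(3) + C(2) = 1 + 5 + 3 = 9
C(5) = 1 + C(4) + C(3) = 1 + 9 + 5 = 15
C(6) = 1 + C(5) + C(4) = 1 + 15 + 9 = 25
C(7) = 1 + C(6) + C(5) = 1 + 25 + 15 = 41
C(8) = 1 + C(7) + C(6) = 1 + 41 + 25 = 67
C(9) = 1 + C(8) + C(7) = 1 + 67 + 41 = 109
C(10) = 1 + C(9) + C(8) = 1 + 109 + 67 = 177
C(11) = 1 + C(10) + C(9) = 1 + 177 + 109 = 287
C(12) = 1 + C(11) + C(10) = 1 + 287 + 177 = 465
C(13) = 1 + C(12) + C(11) = 1 + 465 + 287 = 753
C(14) = 1 + C(13) + C(12) = 1 + 753 + 465 = 1219
C(15) = 1 + C(14) + C(13) = 1 + 1219 + 753 = 1973
C(16) = 1 + C(15) + C(14) = 1 + 1973 + 1219 = 3193
C(17) = 1 + C(16) + C(15) = 1 + 3193 + 1973 = 5167
C(18) = 1 + C(17) + C(16) = 1 + 5167 + 3193 = 8361
C(19) = 1 + C(18) + C(17) = 1 + 8361 + 5167 = 13529

13529


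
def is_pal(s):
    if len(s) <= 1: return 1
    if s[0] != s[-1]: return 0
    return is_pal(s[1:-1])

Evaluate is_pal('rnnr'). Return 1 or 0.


is_pal('rnnr'): s[0]='r' == s[-1]='r' -> check is_pal('nn')
is_pal('nn'): s[0]='n' == s[-1]='n' -> check is_pal('')
is_pal(''): len <= 1 -> return 1  (base case)
Result: 1 (palindrome)

1


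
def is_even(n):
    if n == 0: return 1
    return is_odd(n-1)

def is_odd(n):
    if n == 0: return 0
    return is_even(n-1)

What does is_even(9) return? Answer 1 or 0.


is_even(9) = is_odd(8)
is_odd(8) = is_even(7)
is_even(7) = is_odd(6)
is_odd(6) = is_even(5)
is_even(5) = is_odd(4)
is_odd(4) = is_even(3)
is_even(3) = is_odd(2)
is_odd(2) = is_even(1)
is_even(1) = is_odd(0)
is_odd(0) = 0  (base case)
Result: 0

0


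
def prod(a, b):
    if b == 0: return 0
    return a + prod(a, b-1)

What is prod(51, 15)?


prod(51, 15) = 51 + prod(51, 14)
prod(51, 14) = 51 + prod(51, 13)
prod(51, 13) = 51 + prod(51, 12)
prod(51, 12) = 51 + prod(51, 11)
prod(51, 11) = 51 + prod(51, 10)
prod(51, 10) = 51 + prod(51, 9)
prod(51, 9) = 51 + prod(51, 8)
prod(51, 8) = 51 + prod(51, 7)
prod(51, 7) = 51 + prod(51, 6)
prod(51, 6) = 51 + prod(51, 5)
prod(51, 5) = 51 + prod(51, 4)
prod(51, 4) = 51 + prod(51, 3)
prod(51, 3) = 51 + prod(51, 2)
prod(51, 2) = 51 + prod(51, 1)
prod(51, 1) = 51 + prod(51, 0)
prod(51, 0) = 0  (base case)
Total: 51 + 51 + 51 + 51 + 51 + 51 + 51 + 51 + 51 + 51 + 51 + 51 + 51 + 51 + 51 + 0 = 765

765


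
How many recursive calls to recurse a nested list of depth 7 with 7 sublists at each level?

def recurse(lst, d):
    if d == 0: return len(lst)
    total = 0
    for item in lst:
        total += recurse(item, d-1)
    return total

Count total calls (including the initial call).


At depth 0 (root): 1 call
At depth 1: each of 1 parents calls recurse on 7 children = 7 calls
At depth 2: each of 7 parents calls recurse on 7 children = 49 calls
At depth 3: each of 49 parents calls recurse on 7 children = 343 calls
At depth 4: each of 343 parents calls recurse on 7 children = 2401 calls
At depth 5: each of 2401 parents calls recurse on 7 children = 16807 calls
At depth 6: each of 16807 parents calls recurse on 7 children = 117649 calls
At depth 7: each of 117649 parents calls recurse on 7 children = 823543 calls
Total: 1 + 7 + 49 + 343 + 2401 + 16807 + 117649 + 823543 = 960800

960800
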